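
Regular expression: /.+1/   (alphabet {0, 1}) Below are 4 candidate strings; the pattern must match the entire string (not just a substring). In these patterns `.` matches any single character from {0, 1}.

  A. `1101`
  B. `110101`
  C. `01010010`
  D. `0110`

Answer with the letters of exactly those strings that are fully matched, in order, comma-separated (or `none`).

A → match
B → match
C → no match — must end with `1`
D → no match — must end with `1`

A, B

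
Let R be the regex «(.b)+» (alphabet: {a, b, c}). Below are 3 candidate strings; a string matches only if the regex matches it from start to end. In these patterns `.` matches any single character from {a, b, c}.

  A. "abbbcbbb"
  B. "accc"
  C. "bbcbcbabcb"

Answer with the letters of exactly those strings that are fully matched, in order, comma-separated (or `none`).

A, C

A. "abbbcbbb" → match
B. "accc" → no match — must end with "b"
C. "bbcbcbabcb" → match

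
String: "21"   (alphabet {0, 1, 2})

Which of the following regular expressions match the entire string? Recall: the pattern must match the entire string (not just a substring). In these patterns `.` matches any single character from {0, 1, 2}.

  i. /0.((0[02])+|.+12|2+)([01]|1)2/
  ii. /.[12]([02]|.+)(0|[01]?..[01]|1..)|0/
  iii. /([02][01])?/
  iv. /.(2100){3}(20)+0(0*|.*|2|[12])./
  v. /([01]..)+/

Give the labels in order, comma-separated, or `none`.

iii

i → no match — must start with "0"
ii → no match
iii → match
iv → no match
v → no match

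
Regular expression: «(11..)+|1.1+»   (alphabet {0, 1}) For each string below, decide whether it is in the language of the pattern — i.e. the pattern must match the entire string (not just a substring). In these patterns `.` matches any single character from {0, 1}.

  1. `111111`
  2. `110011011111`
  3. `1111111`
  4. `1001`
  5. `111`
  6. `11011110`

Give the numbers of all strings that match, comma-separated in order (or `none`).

1, 2, 3, 5, 6

1 → match
2 → match
3 → match
4 → no match
5 → match
6 → match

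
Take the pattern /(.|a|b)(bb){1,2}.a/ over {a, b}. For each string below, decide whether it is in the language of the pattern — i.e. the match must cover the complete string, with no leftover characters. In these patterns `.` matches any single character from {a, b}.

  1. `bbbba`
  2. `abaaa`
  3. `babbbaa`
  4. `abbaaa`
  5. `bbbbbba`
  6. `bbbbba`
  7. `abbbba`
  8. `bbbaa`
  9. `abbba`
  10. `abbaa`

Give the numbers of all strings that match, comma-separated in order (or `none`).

1 → match
2 → no match
3 → no match
4 → no match
5 → match
6 → no match
7 → no match
8 → match
9 → match
10 → match

1, 5, 8, 9, 10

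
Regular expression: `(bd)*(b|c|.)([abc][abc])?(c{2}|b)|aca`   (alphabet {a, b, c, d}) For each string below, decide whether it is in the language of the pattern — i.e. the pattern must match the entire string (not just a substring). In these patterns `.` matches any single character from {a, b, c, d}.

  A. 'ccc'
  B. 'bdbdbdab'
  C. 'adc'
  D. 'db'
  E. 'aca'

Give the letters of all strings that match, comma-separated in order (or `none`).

A, B, D, E

A → match
B → match
C → no match
D → match
E → match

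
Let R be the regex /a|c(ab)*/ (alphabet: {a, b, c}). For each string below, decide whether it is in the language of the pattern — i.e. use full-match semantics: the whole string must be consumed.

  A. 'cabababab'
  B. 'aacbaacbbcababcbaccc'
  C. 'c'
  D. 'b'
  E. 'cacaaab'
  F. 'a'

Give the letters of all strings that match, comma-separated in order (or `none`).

A, C, F

A. 'cabababab' → match
B → no match
C. 'c' → match
D. 'b' → no match
E. 'cacaaab' → no match
F. 'a' → match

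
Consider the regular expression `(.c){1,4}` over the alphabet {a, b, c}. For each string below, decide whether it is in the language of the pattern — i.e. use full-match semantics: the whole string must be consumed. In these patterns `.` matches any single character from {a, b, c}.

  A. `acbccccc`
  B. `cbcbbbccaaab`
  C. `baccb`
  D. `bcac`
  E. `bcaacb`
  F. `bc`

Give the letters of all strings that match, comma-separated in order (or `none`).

A. `acbccccc` → match
B. `cbcbbbccaaab` → no match — must end with `c`
C. `baccb` → no match — must end with `c`
D. `bcac` → match
E. `bcaacb` → no match — must end with `c`
F. `bc` → match

A, D, F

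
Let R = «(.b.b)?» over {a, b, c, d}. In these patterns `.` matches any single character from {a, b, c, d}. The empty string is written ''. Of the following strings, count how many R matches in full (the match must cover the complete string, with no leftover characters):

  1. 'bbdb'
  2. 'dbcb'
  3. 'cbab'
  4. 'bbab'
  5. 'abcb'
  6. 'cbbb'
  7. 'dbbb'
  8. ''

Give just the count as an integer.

8

1. 'bbdb' → match
2. 'dbcb' → match
3. 'cbab' → match
4. 'bbab' → match
5. 'abcb' → match
6. 'cbbb' → match
7. 'dbbb' → match
8. '' → match
Total matched: 8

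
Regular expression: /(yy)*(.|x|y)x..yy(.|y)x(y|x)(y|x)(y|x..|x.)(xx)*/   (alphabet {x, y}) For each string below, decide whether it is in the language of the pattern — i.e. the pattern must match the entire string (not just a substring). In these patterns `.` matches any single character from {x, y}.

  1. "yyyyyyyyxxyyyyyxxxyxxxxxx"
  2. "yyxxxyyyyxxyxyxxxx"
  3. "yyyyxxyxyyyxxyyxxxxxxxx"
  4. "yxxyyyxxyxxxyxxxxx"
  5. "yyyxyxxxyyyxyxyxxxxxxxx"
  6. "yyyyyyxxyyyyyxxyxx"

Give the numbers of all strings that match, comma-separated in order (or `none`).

1, 2, 3, 6

1 → match
2 → match
3 → match
4 → no match
5 → no match
6 → match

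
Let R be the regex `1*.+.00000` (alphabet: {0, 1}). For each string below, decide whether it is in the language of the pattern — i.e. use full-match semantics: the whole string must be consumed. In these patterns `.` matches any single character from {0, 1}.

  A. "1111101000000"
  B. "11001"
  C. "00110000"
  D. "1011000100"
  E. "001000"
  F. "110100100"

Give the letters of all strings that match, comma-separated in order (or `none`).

A → match
B → no match — must end with "00000"
C → no match — must end with "00000"
D → no match — must end with "00000"
E → no match — must end with "00000"
F → no match — must end with "00000"

A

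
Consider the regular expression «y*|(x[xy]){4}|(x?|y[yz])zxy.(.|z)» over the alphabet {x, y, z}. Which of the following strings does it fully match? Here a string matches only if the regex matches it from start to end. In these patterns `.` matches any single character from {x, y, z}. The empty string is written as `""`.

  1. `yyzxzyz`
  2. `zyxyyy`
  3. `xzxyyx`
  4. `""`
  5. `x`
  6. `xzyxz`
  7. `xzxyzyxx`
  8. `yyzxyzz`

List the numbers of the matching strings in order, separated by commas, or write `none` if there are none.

1 → no match
2 → no match
3 → match
4 → match
5 → no match
6 → no match
7 → no match
8 → match

3, 4, 8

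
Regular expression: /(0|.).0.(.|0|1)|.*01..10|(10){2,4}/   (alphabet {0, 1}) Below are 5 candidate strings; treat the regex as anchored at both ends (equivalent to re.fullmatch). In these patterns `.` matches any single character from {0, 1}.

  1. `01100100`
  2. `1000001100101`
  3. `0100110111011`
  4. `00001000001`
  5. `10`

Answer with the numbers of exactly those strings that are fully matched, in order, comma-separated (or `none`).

none

1. `01100100` → no match
2 → no match
3 → no match
4. `00001000001` → no match
5. `10` → no match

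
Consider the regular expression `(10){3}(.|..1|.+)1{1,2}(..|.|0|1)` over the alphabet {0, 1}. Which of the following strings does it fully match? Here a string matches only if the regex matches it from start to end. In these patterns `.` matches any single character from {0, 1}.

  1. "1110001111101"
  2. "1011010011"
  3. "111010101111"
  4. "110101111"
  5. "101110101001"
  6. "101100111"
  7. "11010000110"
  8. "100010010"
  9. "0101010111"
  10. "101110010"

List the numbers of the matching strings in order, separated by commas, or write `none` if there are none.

none

1 → no match — must start with "10"
2 → no match
3 → no match — must start with "10"
4 → no match — must start with "10"
5 → no match
6 → no match
7 → no match — must start with "10"
8 → no match
9 → no match — must start with "10"
10 → no match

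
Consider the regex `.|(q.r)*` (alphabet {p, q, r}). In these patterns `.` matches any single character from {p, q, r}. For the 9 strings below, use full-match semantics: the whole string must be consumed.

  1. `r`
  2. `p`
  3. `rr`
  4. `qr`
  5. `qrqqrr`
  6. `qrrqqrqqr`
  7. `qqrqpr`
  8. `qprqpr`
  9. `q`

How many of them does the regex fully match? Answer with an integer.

1 → match
2 → match
3 → no match
4 → no match
5 → no match
6 → match
7 → match
8 → match
9 → match
Total matched: 6

6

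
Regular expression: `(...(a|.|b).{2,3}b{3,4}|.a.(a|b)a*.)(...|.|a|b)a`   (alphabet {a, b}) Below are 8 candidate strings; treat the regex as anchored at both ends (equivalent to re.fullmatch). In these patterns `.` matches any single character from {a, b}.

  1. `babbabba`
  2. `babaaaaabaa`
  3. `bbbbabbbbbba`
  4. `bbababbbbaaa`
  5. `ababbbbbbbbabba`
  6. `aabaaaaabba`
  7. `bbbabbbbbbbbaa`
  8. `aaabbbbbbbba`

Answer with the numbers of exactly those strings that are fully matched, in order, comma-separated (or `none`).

1 → match
2 → match
3 → match
4 → no match
5 → match
6 → match
7 → match
8 → match

1, 2, 3, 5, 6, 7, 8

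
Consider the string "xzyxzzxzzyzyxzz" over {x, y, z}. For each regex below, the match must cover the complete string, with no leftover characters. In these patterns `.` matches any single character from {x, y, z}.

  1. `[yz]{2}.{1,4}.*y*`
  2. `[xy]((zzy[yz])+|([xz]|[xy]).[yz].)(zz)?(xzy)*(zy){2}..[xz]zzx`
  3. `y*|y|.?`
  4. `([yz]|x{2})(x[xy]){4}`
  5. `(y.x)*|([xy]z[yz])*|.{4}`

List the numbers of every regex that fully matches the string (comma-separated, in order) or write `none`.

5

1 → no match
2 → no match — must end with "zzx"
3 → no match
4 → no match
5 → match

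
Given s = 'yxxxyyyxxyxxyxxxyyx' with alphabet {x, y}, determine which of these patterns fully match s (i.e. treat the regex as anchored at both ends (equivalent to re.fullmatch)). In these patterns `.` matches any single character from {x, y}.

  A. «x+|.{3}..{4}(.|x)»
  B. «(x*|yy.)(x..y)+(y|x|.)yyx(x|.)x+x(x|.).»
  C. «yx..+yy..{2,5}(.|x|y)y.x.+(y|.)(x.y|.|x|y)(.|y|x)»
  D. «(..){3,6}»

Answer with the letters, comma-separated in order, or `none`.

C

A → no match
B → no match
C → match
D → no match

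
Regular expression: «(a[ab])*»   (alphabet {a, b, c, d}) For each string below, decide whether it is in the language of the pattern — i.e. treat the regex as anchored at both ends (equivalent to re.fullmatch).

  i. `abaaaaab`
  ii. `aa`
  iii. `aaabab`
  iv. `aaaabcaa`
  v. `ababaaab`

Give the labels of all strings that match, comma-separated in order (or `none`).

i. `abaaaaab` → match
ii. `aa` → match
iii. `aaabab` → match
iv. `aaaabcaa` → no match
v. `ababaaab` → match

i, ii, iii, v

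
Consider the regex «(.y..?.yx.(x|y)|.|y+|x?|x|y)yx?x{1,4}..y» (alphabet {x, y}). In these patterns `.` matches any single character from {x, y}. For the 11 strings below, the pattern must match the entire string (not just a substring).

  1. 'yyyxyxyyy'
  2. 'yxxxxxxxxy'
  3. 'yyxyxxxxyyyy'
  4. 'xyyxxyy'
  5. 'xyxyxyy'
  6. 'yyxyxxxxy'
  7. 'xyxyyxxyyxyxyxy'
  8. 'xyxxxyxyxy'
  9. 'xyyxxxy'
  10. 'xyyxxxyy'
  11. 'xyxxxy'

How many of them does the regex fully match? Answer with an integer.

1. 'yyyxyxyyy' → no match
2. 'yxxxxxxxxy' → no match
3. 'yyxyxxxxyyyy' → no match
4. 'xyyxxyy' → no match
5. 'xyxyxyy' → no match
6. 'yyxyxxxxy' → no match
7 → no match
8. 'xyxxxyxyxy' → no match
9. 'xyyxxxy' → no match
10. 'xyyxxxyy' → no match
11. 'xyxxxy' → match
Total matched: 1

1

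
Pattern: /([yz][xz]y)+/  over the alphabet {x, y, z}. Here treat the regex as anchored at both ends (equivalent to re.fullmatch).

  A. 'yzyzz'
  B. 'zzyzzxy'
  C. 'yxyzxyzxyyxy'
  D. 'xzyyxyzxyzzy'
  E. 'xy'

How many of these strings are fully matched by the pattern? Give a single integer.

A → no match — must end with 'y'
B → no match
C → match
D → no match
E → no match
Total matched: 1

1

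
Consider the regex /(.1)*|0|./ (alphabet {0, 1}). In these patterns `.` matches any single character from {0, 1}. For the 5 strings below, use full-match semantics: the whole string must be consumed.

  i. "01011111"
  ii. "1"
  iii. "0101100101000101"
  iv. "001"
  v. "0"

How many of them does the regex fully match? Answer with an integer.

i → match
ii → match
iii → no match
iv → no match
v → match
Total matched: 3

3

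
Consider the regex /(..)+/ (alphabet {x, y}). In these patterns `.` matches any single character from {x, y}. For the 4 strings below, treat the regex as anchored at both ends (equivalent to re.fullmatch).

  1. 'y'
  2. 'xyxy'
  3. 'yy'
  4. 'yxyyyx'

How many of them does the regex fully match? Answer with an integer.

3

1 → no match
2 → match
3 → match
4 → match
Total matched: 3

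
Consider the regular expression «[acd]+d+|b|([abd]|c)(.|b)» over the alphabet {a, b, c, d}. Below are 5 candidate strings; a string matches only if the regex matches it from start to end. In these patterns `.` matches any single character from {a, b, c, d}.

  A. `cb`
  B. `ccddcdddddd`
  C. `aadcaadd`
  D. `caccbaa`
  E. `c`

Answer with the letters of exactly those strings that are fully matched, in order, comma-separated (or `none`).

A, B, C

A → match
B → match
C → match
D → no match
E → no match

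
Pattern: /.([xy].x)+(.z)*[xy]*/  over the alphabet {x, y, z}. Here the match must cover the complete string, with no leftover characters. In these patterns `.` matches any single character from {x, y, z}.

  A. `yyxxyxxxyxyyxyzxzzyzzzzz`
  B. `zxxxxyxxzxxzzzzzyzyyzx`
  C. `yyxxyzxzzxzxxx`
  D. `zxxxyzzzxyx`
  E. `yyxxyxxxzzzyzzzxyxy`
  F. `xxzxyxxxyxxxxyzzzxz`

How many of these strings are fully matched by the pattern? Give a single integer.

5

A → match
B → no match
C → match
D → match
E → match
F → match
Total matched: 5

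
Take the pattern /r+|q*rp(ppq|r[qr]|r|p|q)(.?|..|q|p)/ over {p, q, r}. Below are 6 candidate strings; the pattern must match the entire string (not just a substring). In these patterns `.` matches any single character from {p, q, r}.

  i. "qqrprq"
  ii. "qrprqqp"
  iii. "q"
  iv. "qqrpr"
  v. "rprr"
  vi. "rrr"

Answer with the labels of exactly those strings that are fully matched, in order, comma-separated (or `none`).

i → match
ii → match
iii → no match
iv → match
v → match
vi → match

i, ii, iv, v, vi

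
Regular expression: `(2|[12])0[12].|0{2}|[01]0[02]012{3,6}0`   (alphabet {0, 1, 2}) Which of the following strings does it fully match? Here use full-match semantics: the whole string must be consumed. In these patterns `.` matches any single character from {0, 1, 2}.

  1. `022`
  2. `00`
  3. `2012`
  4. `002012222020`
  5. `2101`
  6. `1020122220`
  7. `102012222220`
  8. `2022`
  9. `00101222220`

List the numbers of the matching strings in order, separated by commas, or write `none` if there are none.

1 → no match
2 → match
3 → match
4 → no match
5 → no match
6 → match
7 → match
8 → match
9 → no match

2, 3, 6, 7, 8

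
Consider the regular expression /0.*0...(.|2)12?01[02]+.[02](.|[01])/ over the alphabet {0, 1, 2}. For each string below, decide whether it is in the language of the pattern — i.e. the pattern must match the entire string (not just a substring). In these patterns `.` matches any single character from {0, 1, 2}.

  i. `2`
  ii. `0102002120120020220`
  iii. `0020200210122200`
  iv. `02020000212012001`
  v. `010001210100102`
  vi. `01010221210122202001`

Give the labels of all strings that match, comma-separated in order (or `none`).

ii, iii, iv, v, vi

i → no match — must start with `0`
ii → match
iii → match
iv → match
v → match
vi → match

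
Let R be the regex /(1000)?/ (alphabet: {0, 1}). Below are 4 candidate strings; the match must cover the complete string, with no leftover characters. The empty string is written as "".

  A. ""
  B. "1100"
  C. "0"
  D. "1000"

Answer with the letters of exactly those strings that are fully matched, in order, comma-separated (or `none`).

A, D

A → match
B → no match
C → no match
D → match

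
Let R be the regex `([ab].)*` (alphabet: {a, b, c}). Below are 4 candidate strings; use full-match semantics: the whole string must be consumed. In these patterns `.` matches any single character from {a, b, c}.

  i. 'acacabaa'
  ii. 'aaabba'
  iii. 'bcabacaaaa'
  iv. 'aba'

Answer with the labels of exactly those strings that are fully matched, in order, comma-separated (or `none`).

i, ii, iii

i → match
ii → match
iii → match
iv → no match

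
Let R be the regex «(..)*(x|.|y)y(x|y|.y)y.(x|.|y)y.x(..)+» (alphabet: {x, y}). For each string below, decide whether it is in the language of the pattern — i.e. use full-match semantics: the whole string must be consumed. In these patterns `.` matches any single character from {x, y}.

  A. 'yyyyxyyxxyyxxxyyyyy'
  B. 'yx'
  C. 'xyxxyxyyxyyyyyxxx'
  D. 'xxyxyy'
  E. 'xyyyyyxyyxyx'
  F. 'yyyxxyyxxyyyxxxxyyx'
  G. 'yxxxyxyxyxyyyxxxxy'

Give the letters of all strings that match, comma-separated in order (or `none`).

A → match
B → no match
C → match
D → no match
E → match
F → no match
G → no match

A, C, E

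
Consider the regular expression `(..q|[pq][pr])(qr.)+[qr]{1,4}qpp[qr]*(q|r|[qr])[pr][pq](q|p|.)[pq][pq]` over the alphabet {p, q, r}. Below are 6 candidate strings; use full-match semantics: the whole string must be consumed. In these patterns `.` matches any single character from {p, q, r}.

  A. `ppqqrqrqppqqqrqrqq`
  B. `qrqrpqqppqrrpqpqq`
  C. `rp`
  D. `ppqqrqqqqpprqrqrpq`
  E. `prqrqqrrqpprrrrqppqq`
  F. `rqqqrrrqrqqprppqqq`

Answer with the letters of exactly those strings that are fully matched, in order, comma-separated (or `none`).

A, B, D

A → match
B → match
C → no match
D → match
E → no match
F → no match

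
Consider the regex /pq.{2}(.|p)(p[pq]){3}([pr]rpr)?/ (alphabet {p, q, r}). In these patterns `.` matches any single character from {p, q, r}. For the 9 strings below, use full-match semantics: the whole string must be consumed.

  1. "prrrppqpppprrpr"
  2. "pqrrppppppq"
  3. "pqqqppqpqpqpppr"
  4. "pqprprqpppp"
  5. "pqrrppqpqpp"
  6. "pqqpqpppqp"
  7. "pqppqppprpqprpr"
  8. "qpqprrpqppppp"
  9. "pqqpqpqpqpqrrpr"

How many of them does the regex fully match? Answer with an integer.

1 → no match — must start with "pq"
2 → match
3 → no match
4 → no match
5 → match
6 → no match
7 → no match
8 → no match — must start with "pq"
9 → match
Total matched: 3

3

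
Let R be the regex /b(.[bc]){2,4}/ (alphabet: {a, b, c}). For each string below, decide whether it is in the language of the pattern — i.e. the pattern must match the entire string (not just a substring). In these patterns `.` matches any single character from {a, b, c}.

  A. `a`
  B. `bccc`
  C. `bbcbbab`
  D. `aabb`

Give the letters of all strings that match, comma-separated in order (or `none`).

A → no match — must start with `b`
B → no match
C → match
D → no match — must start with `b`

C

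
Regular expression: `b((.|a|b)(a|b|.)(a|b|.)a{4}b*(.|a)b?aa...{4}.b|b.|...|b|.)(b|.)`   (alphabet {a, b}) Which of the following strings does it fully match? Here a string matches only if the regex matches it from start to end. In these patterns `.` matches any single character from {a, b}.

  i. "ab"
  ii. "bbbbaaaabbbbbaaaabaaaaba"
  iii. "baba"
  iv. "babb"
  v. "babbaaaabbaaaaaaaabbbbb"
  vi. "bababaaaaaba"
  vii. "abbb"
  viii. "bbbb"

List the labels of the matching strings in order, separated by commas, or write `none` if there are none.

ii, viii

i → no match — must start with "b"
ii → match
iii → no match
iv → no match
v → no match
vi → no match
vii → no match — must start with "b"
viii → match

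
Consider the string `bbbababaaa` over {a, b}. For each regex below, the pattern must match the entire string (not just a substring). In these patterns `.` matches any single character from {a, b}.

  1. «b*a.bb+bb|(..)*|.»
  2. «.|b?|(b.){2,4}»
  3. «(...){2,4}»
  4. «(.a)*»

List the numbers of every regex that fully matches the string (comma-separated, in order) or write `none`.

1 → match
2 → no match
3 → no match
4 → no match

1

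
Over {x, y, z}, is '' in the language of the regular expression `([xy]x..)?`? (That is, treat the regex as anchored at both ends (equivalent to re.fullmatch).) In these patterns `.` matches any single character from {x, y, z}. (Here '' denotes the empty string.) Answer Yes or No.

Yes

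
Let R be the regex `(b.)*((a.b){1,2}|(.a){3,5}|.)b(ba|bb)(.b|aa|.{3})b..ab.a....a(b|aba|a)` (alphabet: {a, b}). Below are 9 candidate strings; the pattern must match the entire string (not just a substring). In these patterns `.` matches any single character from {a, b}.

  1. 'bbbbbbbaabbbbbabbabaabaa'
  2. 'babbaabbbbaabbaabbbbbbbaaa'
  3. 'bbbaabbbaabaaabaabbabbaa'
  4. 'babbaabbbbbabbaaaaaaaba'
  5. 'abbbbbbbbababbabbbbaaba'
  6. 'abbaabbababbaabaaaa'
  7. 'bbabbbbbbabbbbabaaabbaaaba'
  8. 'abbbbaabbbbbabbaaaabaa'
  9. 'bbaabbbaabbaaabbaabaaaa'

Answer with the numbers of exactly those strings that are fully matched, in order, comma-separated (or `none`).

1, 5, 6, 7, 8, 9

1 → match
2 → no match
3 → no match
4 → no match
5 → match
6 → match
7 → match
8 → match
9 → match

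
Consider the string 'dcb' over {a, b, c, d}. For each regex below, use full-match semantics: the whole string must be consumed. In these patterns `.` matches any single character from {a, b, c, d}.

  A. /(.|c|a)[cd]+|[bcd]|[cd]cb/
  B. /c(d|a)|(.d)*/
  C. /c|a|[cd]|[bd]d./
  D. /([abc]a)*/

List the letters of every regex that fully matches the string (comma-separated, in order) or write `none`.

A → match
B → no match
C → no match
D → no match

A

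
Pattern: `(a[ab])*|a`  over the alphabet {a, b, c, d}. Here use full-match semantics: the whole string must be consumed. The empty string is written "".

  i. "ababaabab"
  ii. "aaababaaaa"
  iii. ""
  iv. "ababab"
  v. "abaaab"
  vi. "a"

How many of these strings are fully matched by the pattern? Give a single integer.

5

i → no match
ii → match
iii → match
iv → match
v → match
vi → match
Total matched: 5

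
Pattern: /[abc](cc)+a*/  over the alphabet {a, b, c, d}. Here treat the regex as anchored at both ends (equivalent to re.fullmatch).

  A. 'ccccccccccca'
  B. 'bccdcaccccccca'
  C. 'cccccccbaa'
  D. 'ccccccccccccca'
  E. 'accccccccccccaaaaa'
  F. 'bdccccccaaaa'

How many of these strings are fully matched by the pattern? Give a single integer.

3

A → match
B → no match
C → no match
D → match
E → match
F → no match
Total matched: 3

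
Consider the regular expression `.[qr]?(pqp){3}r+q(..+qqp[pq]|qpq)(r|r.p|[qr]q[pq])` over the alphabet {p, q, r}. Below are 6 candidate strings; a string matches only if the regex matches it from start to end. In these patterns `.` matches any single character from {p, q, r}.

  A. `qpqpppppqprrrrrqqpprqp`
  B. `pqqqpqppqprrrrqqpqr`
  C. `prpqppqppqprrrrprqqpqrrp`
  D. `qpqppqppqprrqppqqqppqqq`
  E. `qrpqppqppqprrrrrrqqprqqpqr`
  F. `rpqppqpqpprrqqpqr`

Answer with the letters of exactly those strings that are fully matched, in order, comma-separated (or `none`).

D, E

A → no match
B → no match
C → no match
D → match
E → match
F → no match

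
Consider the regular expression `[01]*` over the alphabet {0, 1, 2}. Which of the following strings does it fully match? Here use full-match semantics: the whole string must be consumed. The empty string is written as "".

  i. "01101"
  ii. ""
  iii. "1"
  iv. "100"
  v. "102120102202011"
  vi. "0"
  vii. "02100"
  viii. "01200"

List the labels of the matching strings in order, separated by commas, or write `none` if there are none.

i → match
ii → match
iii → match
iv → match
v → no match
vi → match
vii → no match
viii → no match

i, ii, iii, iv, vi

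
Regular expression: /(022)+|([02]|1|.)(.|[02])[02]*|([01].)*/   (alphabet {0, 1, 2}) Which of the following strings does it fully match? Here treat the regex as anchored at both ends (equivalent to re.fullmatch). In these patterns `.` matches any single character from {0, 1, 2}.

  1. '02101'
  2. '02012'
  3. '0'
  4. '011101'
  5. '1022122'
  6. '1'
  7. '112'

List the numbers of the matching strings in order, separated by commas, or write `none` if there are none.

1. '02101' → no match
2. '02012' → no match
3. '0' → no match
4. '011101' → match
5. '1022122' → no match
6. '1' → no match
7. '112' → match

4, 7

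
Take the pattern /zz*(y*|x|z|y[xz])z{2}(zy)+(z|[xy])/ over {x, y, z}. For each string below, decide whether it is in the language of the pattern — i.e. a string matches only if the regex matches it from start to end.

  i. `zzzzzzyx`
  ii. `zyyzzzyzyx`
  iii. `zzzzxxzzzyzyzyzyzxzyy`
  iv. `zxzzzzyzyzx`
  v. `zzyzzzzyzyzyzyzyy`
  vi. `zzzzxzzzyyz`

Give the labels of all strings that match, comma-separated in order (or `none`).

i, ii, v

i. `zzzzzzyx` → match
ii. `zyyzzzyzyx` → match
iii → no match
iv. `zxzzzzyzyzx` → no match
v → match
vi. `zzzzxzzzyyz` → no match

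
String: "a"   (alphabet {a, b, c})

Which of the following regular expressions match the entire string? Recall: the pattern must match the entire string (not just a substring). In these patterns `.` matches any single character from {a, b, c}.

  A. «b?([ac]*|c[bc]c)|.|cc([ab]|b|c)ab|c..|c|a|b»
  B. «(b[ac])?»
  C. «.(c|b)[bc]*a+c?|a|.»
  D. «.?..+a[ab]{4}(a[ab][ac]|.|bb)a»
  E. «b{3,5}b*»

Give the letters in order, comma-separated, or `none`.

A → match
B → no match
C → match
D → no match
E → no match — must start with "b"

A, C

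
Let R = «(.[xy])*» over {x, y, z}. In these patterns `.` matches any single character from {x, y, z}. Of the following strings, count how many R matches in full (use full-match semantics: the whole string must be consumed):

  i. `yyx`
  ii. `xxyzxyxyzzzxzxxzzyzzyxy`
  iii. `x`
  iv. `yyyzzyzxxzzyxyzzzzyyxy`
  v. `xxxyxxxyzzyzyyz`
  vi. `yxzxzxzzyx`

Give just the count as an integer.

0

i → no match
ii → no match
iii → no match
iv → no match
v → no match
vi → no match
Total matched: 0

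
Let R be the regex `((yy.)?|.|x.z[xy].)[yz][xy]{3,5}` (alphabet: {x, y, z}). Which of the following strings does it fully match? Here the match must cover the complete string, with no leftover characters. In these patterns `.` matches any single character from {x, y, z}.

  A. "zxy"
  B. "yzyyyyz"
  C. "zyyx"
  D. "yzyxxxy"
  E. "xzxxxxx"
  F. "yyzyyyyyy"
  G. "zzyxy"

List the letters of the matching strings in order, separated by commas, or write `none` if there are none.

C, D, E, F, G

A → no match
B → no match
C → match
D → match
E → match
F → match
G → match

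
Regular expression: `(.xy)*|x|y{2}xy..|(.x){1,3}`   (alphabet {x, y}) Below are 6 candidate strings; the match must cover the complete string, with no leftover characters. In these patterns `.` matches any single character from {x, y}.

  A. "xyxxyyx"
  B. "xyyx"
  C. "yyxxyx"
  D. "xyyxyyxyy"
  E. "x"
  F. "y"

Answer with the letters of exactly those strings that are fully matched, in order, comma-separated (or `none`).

A. "xyxxyyx" → no match
B. "xyyx" → no match
C. "yyxxyx" → no match
D. "xyyxyyxyy" → no match
E. "x" → match
F. "y" → no match

E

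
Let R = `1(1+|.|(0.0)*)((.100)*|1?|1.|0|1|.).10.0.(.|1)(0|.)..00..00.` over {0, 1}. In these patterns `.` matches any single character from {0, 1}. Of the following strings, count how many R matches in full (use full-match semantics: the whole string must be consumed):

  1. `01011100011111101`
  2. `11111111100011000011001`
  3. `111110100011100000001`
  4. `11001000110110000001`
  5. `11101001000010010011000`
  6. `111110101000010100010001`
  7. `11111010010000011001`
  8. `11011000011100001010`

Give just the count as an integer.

2

1 → no match — must start with `1`
2 → no match
3 → no match
4 → match
5 → no match
6 → no match
7 → match
8 → no match
Total matched: 2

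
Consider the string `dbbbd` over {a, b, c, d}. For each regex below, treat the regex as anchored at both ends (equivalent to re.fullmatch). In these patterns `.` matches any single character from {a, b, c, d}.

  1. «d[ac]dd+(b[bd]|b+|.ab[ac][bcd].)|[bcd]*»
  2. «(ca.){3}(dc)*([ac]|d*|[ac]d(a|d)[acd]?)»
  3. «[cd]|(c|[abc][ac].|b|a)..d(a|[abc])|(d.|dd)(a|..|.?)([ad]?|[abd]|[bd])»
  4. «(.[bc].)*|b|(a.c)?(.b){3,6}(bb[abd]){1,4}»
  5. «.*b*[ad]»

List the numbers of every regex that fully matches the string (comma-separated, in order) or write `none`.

1 → match
2 → no match — must start with `ca`
3 → match
4 → no match
5 → match

1, 3, 5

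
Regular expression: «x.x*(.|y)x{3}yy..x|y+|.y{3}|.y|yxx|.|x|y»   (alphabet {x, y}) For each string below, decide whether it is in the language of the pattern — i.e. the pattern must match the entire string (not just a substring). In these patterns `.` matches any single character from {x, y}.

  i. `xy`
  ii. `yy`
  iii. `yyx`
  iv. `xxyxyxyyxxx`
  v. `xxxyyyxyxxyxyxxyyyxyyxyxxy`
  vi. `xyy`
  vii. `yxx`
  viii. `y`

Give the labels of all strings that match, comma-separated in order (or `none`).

i, ii, vii, viii

i → match
ii → match
iii → no match
iv → no match
v → no match
vi → no match
vii → match
viii → match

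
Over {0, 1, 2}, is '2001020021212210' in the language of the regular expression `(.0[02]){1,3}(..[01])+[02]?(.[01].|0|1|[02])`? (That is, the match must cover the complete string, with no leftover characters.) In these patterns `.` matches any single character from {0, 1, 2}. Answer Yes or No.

Yes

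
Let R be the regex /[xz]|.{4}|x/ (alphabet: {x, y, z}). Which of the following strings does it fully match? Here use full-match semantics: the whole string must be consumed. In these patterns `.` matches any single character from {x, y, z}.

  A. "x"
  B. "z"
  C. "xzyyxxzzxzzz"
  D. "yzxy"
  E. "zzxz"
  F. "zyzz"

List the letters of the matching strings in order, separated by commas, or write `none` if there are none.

A, B, D, E, F

A → match
B → match
C → no match
D → match
E → match
F → match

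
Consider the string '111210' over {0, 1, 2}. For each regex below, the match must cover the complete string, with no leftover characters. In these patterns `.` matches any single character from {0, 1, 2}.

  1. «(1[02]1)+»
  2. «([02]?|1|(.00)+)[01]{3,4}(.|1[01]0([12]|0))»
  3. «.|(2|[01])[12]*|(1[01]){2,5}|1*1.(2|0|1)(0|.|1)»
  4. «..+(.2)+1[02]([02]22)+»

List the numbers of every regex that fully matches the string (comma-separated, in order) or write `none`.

1 → no match — must end with '1'
2 → no match
3 → match
4 → no match — must end with '22'

3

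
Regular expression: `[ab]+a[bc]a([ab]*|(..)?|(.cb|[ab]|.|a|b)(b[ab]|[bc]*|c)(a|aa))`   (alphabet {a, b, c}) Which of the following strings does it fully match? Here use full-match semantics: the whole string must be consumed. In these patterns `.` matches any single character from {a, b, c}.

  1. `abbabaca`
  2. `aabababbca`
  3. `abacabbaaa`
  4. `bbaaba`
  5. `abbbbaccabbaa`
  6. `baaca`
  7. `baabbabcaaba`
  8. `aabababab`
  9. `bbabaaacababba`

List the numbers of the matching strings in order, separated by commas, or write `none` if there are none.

1. `abbabaca` → match
2. `aabababbca` → match
3. `abacabbaaa` → match
4. `bbaaba` → match
5 → no match
6. `baaca` → match
7. `baabbabcaaba` → no match
8. `aabababab` → match
9 → match

1, 2, 3, 4, 6, 8, 9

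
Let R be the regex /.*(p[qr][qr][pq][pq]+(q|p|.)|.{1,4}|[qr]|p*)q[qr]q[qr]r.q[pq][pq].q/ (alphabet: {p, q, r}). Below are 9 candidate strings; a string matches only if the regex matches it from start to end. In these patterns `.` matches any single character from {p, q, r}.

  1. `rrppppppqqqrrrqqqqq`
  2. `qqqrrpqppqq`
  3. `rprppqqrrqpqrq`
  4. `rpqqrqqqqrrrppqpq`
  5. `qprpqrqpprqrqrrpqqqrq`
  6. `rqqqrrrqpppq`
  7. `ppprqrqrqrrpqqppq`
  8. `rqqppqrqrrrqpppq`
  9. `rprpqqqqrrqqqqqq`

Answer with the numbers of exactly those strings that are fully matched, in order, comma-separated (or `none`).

1, 2, 5, 6, 7, 8, 9

1 → match
2 → match
3 → no match
4 → no match
5 → match
6 → match
7 → match
8 → match
9 → match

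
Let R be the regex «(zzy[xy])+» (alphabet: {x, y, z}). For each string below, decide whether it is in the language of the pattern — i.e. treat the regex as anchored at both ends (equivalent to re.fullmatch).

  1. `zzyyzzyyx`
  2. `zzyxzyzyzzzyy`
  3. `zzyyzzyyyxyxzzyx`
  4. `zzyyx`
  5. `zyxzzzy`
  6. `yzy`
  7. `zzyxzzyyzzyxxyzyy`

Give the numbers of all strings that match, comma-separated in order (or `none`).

1. `zzyyzzyyx` → no match
2 → no match
3 → no match
4. `zzyyx` → no match
5. `zyxzzzy` → no match — must start with `zzy`
6. `yzy` → no match — must start with `zzy`
7 → no match

none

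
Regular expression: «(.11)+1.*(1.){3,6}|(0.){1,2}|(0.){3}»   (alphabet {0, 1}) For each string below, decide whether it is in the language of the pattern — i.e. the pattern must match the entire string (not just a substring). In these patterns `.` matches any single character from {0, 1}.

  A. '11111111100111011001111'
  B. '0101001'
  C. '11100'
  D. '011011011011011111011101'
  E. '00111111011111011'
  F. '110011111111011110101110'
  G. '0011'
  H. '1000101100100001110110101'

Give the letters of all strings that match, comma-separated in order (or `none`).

none

A → no match
B → no match
C → no match
D → no match
E → no match
F → no match
G → no match
H → no match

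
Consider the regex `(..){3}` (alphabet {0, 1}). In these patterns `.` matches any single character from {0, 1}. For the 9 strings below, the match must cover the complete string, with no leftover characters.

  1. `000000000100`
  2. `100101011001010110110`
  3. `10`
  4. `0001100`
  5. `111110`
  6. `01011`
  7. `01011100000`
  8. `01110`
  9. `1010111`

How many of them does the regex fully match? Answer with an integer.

1 → no match
2 → no match
3 → no match
4 → no match
5 → match
6 → no match
7 → no match
8 → no match
9 → no match
Total matched: 1

1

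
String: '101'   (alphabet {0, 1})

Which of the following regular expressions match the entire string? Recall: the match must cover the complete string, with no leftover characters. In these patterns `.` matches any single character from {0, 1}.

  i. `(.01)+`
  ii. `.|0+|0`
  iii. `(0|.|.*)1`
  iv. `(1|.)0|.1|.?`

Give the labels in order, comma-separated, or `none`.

i → match
ii → no match
iii → match
iv → no match

i, iii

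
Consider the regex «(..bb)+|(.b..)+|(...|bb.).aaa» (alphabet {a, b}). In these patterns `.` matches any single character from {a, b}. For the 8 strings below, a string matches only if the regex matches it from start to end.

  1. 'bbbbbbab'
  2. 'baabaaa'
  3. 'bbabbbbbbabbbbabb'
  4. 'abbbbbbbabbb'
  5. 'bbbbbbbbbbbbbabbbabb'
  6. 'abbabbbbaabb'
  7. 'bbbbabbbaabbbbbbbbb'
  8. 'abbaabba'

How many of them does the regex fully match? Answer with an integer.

1 → match
2 → match
3 → no match
4 → match
5 → match
6 → no match
7 → no match
8 → match
Total matched: 5

5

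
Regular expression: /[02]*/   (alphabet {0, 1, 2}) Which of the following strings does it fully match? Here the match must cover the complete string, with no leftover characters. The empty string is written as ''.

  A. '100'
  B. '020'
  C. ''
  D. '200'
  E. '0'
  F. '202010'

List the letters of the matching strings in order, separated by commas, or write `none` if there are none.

B, C, D, E

A. '100' → no match
B. '020' → match
C. '' → match
D. '200' → match
E. '0' → match
F. '202010' → no match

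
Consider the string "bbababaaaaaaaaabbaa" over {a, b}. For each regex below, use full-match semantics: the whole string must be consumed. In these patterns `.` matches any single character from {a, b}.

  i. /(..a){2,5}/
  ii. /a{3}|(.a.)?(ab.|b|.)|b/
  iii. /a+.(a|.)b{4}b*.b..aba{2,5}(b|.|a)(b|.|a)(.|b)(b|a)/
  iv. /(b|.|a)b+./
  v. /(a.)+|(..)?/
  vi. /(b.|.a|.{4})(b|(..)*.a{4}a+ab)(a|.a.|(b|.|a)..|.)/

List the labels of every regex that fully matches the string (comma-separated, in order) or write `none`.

i → no match
ii → no match
iii → no match — must start with "a"
iv → no match
v → no match
vi → match

vi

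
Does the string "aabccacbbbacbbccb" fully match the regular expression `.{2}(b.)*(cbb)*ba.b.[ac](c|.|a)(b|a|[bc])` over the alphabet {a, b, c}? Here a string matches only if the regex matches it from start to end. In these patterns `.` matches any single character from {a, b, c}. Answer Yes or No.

No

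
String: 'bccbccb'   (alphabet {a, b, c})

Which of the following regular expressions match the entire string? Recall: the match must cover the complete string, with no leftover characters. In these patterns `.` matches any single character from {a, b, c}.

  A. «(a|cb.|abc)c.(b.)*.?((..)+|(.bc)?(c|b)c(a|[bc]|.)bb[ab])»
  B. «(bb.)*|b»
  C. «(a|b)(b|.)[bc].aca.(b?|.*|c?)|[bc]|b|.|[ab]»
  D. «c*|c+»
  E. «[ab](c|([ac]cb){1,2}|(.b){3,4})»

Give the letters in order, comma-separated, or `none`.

A → no match
B → no match
C → no match
D → no match
E → match

E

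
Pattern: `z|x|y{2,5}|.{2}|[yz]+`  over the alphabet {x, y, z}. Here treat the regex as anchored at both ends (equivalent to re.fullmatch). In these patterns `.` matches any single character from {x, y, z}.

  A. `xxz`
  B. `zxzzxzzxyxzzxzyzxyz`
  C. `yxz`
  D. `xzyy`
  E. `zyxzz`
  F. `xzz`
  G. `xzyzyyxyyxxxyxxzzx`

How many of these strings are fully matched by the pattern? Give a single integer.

0

A. `xxz` → no match
B → no match
C. `yxz` → no match
D. `xzyy` → no match
E. `zyxzz` → no match
F. `xzz` → no match
G → no match
Total matched: 0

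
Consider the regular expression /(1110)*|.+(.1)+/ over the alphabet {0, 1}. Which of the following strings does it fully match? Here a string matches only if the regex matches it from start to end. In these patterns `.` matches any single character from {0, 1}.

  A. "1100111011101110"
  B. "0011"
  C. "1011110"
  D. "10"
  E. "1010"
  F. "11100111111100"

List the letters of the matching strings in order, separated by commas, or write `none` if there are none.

A → no match
B → match
C → no match
D → no match
E → no match
F → no match

B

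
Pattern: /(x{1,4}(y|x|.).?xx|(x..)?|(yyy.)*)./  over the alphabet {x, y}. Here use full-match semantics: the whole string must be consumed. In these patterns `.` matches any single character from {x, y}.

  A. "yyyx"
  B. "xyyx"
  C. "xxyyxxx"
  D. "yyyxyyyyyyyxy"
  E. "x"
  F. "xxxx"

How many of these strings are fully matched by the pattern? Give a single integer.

5

A → no match
B → match
C → match
D → match
E → match
F → match
Total matched: 5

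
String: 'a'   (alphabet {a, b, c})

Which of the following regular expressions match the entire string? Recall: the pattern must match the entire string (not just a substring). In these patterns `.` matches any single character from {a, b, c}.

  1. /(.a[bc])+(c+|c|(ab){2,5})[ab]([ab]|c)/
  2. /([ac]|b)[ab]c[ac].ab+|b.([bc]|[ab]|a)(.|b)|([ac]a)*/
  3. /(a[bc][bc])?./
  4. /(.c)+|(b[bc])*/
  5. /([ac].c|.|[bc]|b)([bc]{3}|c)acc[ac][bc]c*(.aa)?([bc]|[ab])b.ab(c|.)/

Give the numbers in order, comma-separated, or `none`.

3

1 → no match
2 → no match
3 → match
4 → no match
5 → no match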